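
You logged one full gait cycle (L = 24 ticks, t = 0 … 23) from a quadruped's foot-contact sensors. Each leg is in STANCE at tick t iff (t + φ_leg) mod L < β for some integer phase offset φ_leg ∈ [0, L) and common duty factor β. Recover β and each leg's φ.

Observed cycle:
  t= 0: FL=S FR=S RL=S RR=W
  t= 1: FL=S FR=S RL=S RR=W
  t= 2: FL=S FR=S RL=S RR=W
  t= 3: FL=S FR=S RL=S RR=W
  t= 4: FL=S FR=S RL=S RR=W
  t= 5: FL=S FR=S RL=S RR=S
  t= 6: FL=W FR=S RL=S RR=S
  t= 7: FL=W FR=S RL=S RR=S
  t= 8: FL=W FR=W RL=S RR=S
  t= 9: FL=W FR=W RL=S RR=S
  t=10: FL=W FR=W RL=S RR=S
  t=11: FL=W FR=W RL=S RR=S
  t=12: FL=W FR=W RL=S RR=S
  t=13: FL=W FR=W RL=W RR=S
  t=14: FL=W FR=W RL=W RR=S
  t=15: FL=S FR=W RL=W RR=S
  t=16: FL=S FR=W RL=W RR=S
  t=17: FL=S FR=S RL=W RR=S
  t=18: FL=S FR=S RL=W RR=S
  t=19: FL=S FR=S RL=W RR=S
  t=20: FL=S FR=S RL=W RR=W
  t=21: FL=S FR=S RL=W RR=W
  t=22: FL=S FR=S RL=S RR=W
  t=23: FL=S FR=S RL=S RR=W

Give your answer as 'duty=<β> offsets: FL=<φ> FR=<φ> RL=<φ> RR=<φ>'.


duty β = stance ticks per leg = 15
FL: stance ticks = 15; W→S at t=15 → φ=9
FR: stance ticks = 15; W→S at t=17 → φ=7
RL: stance ticks = 15; W→S at t=22 → φ=2
RR: stance ticks = 15; W→S at t=5 → φ=19

duty=15 offsets: FL=9 FR=7 RL=2 RR=19


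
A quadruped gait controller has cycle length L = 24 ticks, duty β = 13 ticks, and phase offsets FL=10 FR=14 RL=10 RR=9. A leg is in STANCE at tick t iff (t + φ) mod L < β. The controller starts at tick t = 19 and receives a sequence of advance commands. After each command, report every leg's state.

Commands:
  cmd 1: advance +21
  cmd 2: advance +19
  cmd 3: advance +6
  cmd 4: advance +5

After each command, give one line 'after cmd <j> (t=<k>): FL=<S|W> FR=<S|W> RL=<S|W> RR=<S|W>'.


after cmd 1 (t=40): FL=S FR=S RL=S RR=S
after cmd 2 (t=59): FL=W FR=S RL=W RR=W
after cmd 3 (t=65): FL=S FR=S RL=S RR=S
after cmd 4 (t=70): FL=S FR=S RL=S RR=S

start t=19: FL=S FR=S RL=S RR=S
cmd 1: advance +21 → t=40, phase=(2,6,2,1) → FL=S FR=S RL=S RR=S
cmd 2: advance +19 → t=59, phase=(21,1,21,20) → FL=W FR=S RL=W RR=W
cmd 3: advance +6 → t=65, phase=(3,7,3,2) → FL=S FR=S RL=S RR=S
cmd 4: advance +5 → t=70, phase=(8,12,8,7) → FL=S FR=S RL=S RR=S


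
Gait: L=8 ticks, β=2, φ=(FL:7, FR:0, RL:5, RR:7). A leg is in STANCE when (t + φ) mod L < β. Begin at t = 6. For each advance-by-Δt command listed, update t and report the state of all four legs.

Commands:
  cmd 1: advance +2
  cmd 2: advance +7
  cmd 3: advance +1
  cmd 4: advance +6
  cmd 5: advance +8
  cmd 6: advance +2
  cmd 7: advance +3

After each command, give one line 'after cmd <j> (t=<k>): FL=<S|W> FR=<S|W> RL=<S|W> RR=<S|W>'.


start t=6: FL=W FR=W RL=W RR=W
cmd 1: advance +2 → t=8, phase=(7,0,5,7) → FL=W FR=S RL=W RR=W
cmd 2: advance +7 → t=15, phase=(6,7,4,6) → FL=W FR=W RL=W RR=W
cmd 3: advance +1 → t=16, phase=(7,0,5,7) → FL=W FR=S RL=W RR=W
cmd 4: advance +6 → t=22, phase=(5,6,3,5) → FL=W FR=W RL=W RR=W
cmd 5: advance +8 → t=30, phase=(5,6,3,5) → FL=W FR=W RL=W RR=W
cmd 6: advance +2 → t=32, phase=(7,0,5,7) → FL=W FR=S RL=W RR=W
cmd 7: advance +3 → t=35, phase=(2,3,0,2) → FL=W FR=W RL=S RR=W

after cmd 1 (t=8): FL=W FR=S RL=W RR=W
after cmd 2 (t=15): FL=W FR=W RL=W RR=W
after cmd 3 (t=16): FL=W FR=S RL=W RR=W
after cmd 4 (t=22): FL=W FR=W RL=W RR=W
after cmd 5 (t=30): FL=W FR=W RL=W RR=W
after cmd 6 (t=32): FL=W FR=S RL=W RR=W
after cmd 7 (t=35): FL=W FR=W RL=S RR=W


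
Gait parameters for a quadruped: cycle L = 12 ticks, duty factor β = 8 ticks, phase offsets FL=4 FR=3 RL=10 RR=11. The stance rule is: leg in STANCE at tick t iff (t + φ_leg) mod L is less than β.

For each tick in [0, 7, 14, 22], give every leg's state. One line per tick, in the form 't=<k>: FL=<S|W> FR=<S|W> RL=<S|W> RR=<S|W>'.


t=0: FL=S FR=S RL=W RR=W
t=7: FL=W FR=W RL=S RR=S
t=14: FL=S FR=S RL=S RR=S
t=22: FL=S FR=S RL=W RR=W

t=0: phase=(4,3,10,11) vs β=8 → FL=S FR=S RL=W RR=W
t=7: phase=(11,10,5,6) vs β=8 → FL=W FR=W RL=S RR=S
t=14: phase=(6,5,0,1) vs β=8 → FL=S FR=S RL=S RR=S
t=22: phase=(2,1,8,9) vs β=8 → FL=S FR=S RL=W RR=W


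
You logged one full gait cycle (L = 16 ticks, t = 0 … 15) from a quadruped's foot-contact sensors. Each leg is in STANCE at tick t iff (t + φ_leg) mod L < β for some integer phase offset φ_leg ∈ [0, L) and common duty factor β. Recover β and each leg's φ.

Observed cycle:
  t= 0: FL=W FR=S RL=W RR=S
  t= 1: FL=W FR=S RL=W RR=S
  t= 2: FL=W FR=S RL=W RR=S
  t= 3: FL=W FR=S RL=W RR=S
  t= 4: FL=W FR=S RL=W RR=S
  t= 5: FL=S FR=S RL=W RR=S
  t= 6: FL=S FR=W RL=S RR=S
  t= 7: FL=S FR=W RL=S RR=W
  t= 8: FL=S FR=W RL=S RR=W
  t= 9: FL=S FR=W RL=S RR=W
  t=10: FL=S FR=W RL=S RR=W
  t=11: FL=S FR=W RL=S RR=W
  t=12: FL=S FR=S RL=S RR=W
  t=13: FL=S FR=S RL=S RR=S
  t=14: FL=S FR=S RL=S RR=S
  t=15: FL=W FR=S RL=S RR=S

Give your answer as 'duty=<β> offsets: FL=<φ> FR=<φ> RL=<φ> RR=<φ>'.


duty β = stance ticks per leg = 10
FL: stance ticks = 10; W→S at t=5 → φ=11
FR: stance ticks = 10; W→S at t=12 → φ=4
RL: stance ticks = 10; W→S at t=6 → φ=10
RR: stance ticks = 10; W→S at t=13 → φ=3

duty=10 offsets: FL=11 FR=4 RL=10 RR=3


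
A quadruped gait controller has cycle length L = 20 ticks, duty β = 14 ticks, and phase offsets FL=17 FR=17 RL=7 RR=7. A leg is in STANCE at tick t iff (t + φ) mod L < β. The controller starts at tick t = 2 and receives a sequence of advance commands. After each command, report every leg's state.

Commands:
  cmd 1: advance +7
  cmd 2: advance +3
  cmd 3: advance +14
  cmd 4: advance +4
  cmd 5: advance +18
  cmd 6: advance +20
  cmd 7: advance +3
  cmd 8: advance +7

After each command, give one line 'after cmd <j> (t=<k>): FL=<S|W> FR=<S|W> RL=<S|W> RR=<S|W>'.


after cmd 1 (t=9): FL=S FR=S RL=W RR=W
after cmd 2 (t=12): FL=S FR=S RL=W RR=W
after cmd 3 (t=26): FL=S FR=S RL=S RR=S
after cmd 4 (t=30): FL=S FR=S RL=W RR=W
after cmd 5 (t=48): FL=S FR=S RL=W RR=W
after cmd 6 (t=68): FL=S FR=S RL=W RR=W
after cmd 7 (t=71): FL=S FR=S RL=W RR=W
after cmd 8 (t=78): FL=W FR=W RL=S RR=S

start t=2: FL=W FR=W RL=S RR=S
cmd 1: advance +7 → t=9, phase=(6,6,16,16) → FL=S FR=S RL=W RR=W
cmd 2: advance +3 → t=12, phase=(9,9,19,19) → FL=S FR=S RL=W RR=W
cmd 3: advance +14 → t=26, phase=(3,3,13,13) → FL=S FR=S RL=S RR=S
cmd 4: advance +4 → t=30, phase=(7,7,17,17) → FL=S FR=S RL=W RR=W
cmd 5: advance +18 → t=48, phase=(5,5,15,15) → FL=S FR=S RL=W RR=W
cmd 6: advance +20 → t=68, phase=(5,5,15,15) → FL=S FR=S RL=W RR=W
cmd 7: advance +3 → t=71, phase=(8,8,18,18) → FL=S FR=S RL=W RR=W
cmd 8: advance +7 → t=78, phase=(15,15,5,5) → FL=W FR=W RL=S RR=S


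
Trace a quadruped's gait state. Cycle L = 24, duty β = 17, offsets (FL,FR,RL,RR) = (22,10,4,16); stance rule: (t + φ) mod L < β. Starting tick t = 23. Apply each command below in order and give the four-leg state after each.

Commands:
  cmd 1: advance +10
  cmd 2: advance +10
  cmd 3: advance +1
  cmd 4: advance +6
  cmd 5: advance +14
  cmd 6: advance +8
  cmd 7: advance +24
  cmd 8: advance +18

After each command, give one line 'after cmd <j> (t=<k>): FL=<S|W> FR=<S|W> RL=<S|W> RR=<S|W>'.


start t=23: FL=W FR=S RL=S RR=S
cmd 1: advance +10 → t=33, phase=(7,19,13,1) → FL=S FR=W RL=S RR=S
cmd 2: advance +10 → t=43, phase=(17,5,23,11) → FL=W FR=S RL=W RR=S
cmd 3: advance +1 → t=44, phase=(18,6,0,12) → FL=W FR=S RL=S RR=S
cmd 4: advance +6 → t=50, phase=(0,12,6,18) → FL=S FR=S RL=S RR=W
cmd 5: advance +14 → t=64, phase=(14,2,20,8) → FL=S FR=S RL=W RR=S
cmd 6: advance +8 → t=72, phase=(22,10,4,16) → FL=W FR=S RL=S RR=S
cmd 7: advance +24 → t=96, phase=(22,10,4,16) → FL=W FR=S RL=S RR=S
cmd 8: advance +18 → t=114, phase=(16,4,22,10) → FL=S FR=S RL=W RR=S

after cmd 1 (t=33): FL=S FR=W RL=S RR=S
after cmd 2 (t=43): FL=W FR=S RL=W RR=S
after cmd 3 (t=44): FL=W FR=S RL=S RR=S
after cmd 4 (t=50): FL=S FR=S RL=S RR=W
after cmd 5 (t=64): FL=S FR=S RL=W RR=S
after cmd 6 (t=72): FL=W FR=S RL=S RR=S
after cmd 7 (t=96): FL=W FR=S RL=S RR=S
after cmd 8 (t=114): FL=S FR=S RL=W RR=S


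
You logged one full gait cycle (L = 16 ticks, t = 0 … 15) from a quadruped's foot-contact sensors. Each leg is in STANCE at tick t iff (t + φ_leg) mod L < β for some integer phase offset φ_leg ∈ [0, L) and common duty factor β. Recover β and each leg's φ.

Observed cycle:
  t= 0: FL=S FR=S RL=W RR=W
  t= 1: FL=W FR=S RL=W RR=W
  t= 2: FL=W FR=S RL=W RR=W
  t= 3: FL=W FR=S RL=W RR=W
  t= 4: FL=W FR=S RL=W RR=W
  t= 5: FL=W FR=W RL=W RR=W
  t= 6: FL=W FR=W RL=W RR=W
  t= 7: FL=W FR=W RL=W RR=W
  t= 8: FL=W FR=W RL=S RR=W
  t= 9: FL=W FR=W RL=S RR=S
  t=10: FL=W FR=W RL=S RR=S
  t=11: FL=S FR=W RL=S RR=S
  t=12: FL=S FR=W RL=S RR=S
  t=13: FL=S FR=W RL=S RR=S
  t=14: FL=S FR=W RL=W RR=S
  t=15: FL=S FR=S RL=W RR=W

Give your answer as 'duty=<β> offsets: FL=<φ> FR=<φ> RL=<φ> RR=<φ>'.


duty=6 offsets: FL=5 FR=1 RL=8 RR=7

duty β = stance ticks per leg = 6
FL: stance ticks = 6; W→S at t=11 → φ=5
FR: stance ticks = 6; W→S at t=15 → φ=1
RL: stance ticks = 6; W→S at t=8 → φ=8
RR: stance ticks = 6; W→S at t=9 → φ=7


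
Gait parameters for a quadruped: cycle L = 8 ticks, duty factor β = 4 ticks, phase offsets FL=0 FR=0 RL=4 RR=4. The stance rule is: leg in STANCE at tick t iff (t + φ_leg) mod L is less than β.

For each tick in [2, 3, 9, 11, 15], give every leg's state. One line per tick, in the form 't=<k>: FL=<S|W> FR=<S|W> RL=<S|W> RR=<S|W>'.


t=2: FL=S FR=S RL=W RR=W
t=3: FL=S FR=S RL=W RR=W
t=9: FL=S FR=S RL=W RR=W
t=11: FL=S FR=S RL=W RR=W
t=15: FL=W FR=W RL=S RR=S

t=2: phase=(2,2,6,6) vs β=4 → FL=S FR=S RL=W RR=W
t=3: phase=(3,3,7,7) vs β=4 → FL=S FR=S RL=W RR=W
t=9: phase=(1,1,5,5) vs β=4 → FL=S FR=S RL=W RR=W
t=11: phase=(3,3,7,7) vs β=4 → FL=S FR=S RL=W RR=W
t=15: phase=(7,7,3,3) vs β=4 → FL=W FR=W RL=S RR=S


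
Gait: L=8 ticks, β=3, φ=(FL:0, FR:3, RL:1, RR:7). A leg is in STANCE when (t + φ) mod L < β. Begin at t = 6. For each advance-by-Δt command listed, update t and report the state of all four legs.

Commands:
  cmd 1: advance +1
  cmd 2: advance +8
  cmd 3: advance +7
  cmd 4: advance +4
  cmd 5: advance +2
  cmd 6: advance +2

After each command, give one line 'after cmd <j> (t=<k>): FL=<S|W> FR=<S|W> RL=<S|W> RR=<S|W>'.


after cmd 1 (t=7): FL=W FR=S RL=S RR=W
after cmd 2 (t=15): FL=W FR=S RL=S RR=W
after cmd 3 (t=22): FL=W FR=S RL=W RR=W
after cmd 4 (t=26): FL=S FR=W RL=W RR=S
after cmd 5 (t=28): FL=W FR=W RL=W RR=W
after cmd 6 (t=30): FL=W FR=S RL=W RR=W

start t=6: FL=W FR=S RL=W RR=W
cmd 1: advance +1 → t=7, phase=(7,2,0,6) → FL=W FR=S RL=S RR=W
cmd 2: advance +8 → t=15, phase=(7,2,0,6) → FL=W FR=S RL=S RR=W
cmd 3: advance +7 → t=22, phase=(6,1,7,5) → FL=W FR=S RL=W RR=W
cmd 4: advance +4 → t=26, phase=(2,5,3,1) → FL=S FR=W RL=W RR=S
cmd 5: advance +2 → t=28, phase=(4,7,5,3) → FL=W FR=W RL=W RR=W
cmd 6: advance +2 → t=30, phase=(6,1,7,5) → FL=W FR=S RL=W RR=W


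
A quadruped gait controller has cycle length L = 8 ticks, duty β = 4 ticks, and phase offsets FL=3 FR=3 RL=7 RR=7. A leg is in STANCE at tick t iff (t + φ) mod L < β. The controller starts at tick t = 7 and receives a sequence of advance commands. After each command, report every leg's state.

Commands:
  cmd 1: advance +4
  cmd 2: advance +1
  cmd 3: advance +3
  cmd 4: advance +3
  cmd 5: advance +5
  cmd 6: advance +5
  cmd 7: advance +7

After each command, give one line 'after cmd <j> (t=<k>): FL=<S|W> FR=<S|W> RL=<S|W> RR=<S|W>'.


after cmd 1 (t=11): FL=W FR=W RL=S RR=S
after cmd 2 (t=12): FL=W FR=W RL=S RR=S
after cmd 3 (t=15): FL=S FR=S RL=W RR=W
after cmd 4 (t=18): FL=W FR=W RL=S RR=S
after cmd 5 (t=23): FL=S FR=S RL=W RR=W
after cmd 6 (t=28): FL=W FR=W RL=S RR=S
after cmd 7 (t=35): FL=W FR=W RL=S RR=S

start t=7: FL=S FR=S RL=W RR=W
cmd 1: advance +4 → t=11, phase=(6,6,2,2) → FL=W FR=W RL=S RR=S
cmd 2: advance +1 → t=12, phase=(7,7,3,3) → FL=W FR=W RL=S RR=S
cmd 3: advance +3 → t=15, phase=(2,2,6,6) → FL=S FR=S RL=W RR=W
cmd 4: advance +3 → t=18, phase=(5,5,1,1) → FL=W FR=W RL=S RR=S
cmd 5: advance +5 → t=23, phase=(2,2,6,6) → FL=S FR=S RL=W RR=W
cmd 6: advance +5 → t=28, phase=(7,7,3,3) → FL=W FR=W RL=S RR=S
cmd 7: advance +7 → t=35, phase=(6,6,2,2) → FL=W FR=W RL=S RR=S


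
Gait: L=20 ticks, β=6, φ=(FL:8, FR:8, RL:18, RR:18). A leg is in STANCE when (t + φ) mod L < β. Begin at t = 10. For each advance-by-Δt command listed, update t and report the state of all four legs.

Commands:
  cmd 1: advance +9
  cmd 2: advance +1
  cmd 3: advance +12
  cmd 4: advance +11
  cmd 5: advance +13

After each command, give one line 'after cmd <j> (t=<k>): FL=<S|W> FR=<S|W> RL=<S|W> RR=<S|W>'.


after cmd 1 (t=19): FL=W FR=W RL=W RR=W
after cmd 2 (t=20): FL=W FR=W RL=W RR=W
after cmd 3 (t=32): FL=S FR=S RL=W RR=W
after cmd 4 (t=43): FL=W FR=W RL=S RR=S
after cmd 5 (t=56): FL=S FR=S RL=W RR=W

start t=10: FL=W FR=W RL=W RR=W
cmd 1: advance +9 → t=19, phase=(7,7,17,17) → FL=W FR=W RL=W RR=W
cmd 2: advance +1 → t=20, phase=(8,8,18,18) → FL=W FR=W RL=W RR=W
cmd 3: advance +12 → t=32, phase=(0,0,10,10) → FL=S FR=S RL=W RR=W
cmd 4: advance +11 → t=43, phase=(11,11,1,1) → FL=W FR=W RL=S RR=S
cmd 5: advance +13 → t=56, phase=(4,4,14,14) → FL=S FR=S RL=W RR=W


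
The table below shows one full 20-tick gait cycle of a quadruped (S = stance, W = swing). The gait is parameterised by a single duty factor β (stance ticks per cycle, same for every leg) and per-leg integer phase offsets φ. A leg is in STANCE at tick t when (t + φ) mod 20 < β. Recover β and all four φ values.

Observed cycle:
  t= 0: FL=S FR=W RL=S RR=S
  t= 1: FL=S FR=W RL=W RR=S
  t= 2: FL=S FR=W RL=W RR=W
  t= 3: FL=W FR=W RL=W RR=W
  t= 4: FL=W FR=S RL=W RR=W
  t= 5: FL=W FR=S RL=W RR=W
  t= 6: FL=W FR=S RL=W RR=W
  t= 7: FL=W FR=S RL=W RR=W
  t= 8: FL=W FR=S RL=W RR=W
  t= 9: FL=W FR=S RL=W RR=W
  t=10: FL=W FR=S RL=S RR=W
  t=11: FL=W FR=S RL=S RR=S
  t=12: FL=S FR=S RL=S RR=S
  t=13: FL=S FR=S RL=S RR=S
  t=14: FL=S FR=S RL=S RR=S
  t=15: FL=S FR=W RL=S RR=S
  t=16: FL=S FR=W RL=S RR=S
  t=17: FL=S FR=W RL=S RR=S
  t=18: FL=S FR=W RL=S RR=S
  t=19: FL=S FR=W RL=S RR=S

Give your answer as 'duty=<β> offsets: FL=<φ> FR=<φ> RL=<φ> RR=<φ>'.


duty=11 offsets: FL=8 FR=16 RL=10 RR=9

duty β = stance ticks per leg = 11
FL: stance ticks = 11; W→S at t=12 → φ=8
FR: stance ticks = 11; W→S at t=4 → φ=16
RL: stance ticks = 11; W→S at t=10 → φ=10
RR: stance ticks = 11; W→S at t=11 → φ=9


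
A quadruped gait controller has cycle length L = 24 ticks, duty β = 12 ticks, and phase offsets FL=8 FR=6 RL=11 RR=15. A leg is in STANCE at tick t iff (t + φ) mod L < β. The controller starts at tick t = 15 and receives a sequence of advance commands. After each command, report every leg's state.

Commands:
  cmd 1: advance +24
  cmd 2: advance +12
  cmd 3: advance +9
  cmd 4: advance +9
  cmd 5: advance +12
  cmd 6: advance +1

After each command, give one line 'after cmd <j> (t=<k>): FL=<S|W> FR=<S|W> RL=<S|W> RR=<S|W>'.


after cmd 1 (t=39): FL=W FR=W RL=S RR=S
after cmd 2 (t=51): FL=S FR=S RL=W RR=W
after cmd 3 (t=60): FL=W FR=W RL=W RR=S
after cmd 4 (t=69): FL=S FR=S RL=S RR=W
after cmd 5 (t=81): FL=W FR=W RL=W RR=S
after cmd 6 (t=82): FL=W FR=W RL=W RR=S

start t=15: FL=W FR=W RL=S RR=S
cmd 1: advance +24 → t=39, phase=(23,21,2,6) → FL=W FR=W RL=S RR=S
cmd 2: advance +12 → t=51, phase=(11,9,14,18) → FL=S FR=S RL=W RR=W
cmd 3: advance +9 → t=60, phase=(20,18,23,3) → FL=W FR=W RL=W RR=S
cmd 4: advance +9 → t=69, phase=(5,3,8,12) → FL=S FR=S RL=S RR=W
cmd 5: advance +12 → t=81, phase=(17,15,20,0) → FL=W FR=W RL=W RR=S
cmd 6: advance +1 → t=82, phase=(18,16,21,1) → FL=W FR=W RL=W RR=S


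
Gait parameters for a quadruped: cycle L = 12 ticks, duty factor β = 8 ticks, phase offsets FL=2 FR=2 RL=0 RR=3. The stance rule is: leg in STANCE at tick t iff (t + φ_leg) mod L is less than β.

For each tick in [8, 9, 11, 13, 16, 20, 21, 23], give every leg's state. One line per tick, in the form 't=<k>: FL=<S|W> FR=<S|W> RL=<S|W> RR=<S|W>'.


t=8: FL=W FR=W RL=W RR=W
t=9: FL=W FR=W RL=W RR=S
t=11: FL=S FR=S RL=W RR=S
t=13: FL=S FR=S RL=S RR=S
t=16: FL=S FR=S RL=S RR=S
t=20: FL=W FR=W RL=W RR=W
t=21: FL=W FR=W RL=W RR=S
t=23: FL=S FR=S RL=W RR=S

t=8: phase=(10,10,8,11) vs β=8 → FL=W FR=W RL=W RR=W
t=9: phase=(11,11,9,0) vs β=8 → FL=W FR=W RL=W RR=S
t=11: phase=(1,1,11,2) vs β=8 → FL=S FR=S RL=W RR=S
t=13: phase=(3,3,1,4) vs β=8 → FL=S FR=S RL=S RR=S
t=16: phase=(6,6,4,7) vs β=8 → FL=S FR=S RL=S RR=S
t=20: phase=(10,10,8,11) vs β=8 → FL=W FR=W RL=W RR=W
t=21: phase=(11,11,9,0) vs β=8 → FL=W FR=W RL=W RR=S
t=23: phase=(1,1,11,2) vs β=8 → FL=S FR=S RL=W RR=S


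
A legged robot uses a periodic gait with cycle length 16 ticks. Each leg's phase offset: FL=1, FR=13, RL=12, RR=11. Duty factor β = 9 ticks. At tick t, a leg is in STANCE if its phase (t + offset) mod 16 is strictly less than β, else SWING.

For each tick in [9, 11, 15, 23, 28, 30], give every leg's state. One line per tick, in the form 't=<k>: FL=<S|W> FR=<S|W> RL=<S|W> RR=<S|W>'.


t=9: phase=(10,6,5,4) vs β=9 → FL=W FR=S RL=S RR=S
t=11: phase=(12,8,7,6) vs β=9 → FL=W FR=S RL=S RR=S
t=15: phase=(0,12,11,10) vs β=9 → FL=S FR=W RL=W RR=W
t=23: phase=(8,4,3,2) vs β=9 → FL=S FR=S RL=S RR=S
t=28: phase=(13,9,8,7) vs β=9 → FL=W FR=W RL=S RR=S
t=30: phase=(15,11,10,9) vs β=9 → FL=W FR=W RL=W RR=W

t=9: FL=W FR=S RL=S RR=S
t=11: FL=W FR=S RL=S RR=S
t=15: FL=S FR=W RL=W RR=W
t=23: FL=S FR=S RL=S RR=S
t=28: FL=W FR=W RL=S RR=S
t=30: FL=W FR=W RL=W RR=W


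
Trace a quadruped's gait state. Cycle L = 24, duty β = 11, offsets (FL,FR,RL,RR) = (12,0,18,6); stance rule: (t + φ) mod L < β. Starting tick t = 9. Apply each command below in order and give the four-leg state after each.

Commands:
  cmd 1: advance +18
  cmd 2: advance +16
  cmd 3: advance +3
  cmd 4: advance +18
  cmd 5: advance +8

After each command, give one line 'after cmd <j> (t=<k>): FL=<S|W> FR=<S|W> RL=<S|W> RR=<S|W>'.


start t=9: FL=W FR=S RL=S RR=W
cmd 1: advance +18 → t=27, phase=(15,3,21,9) → FL=W FR=S RL=W RR=S
cmd 2: advance +16 → t=43, phase=(7,19,13,1) → FL=S FR=W RL=W RR=S
cmd 3: advance +3 → t=46, phase=(10,22,16,4) → FL=S FR=W RL=W RR=S
cmd 4: advance +18 → t=64, phase=(4,16,10,22) → FL=S FR=W RL=S RR=W
cmd 5: advance +8 → t=72, phase=(12,0,18,6) → FL=W FR=S RL=W RR=S

after cmd 1 (t=27): FL=W FR=S RL=W RR=S
after cmd 2 (t=43): FL=S FR=W RL=W RR=S
after cmd 3 (t=46): FL=S FR=W RL=W RR=S
after cmd 4 (t=64): FL=S FR=W RL=S RR=W
after cmd 5 (t=72): FL=W FR=S RL=W RR=S


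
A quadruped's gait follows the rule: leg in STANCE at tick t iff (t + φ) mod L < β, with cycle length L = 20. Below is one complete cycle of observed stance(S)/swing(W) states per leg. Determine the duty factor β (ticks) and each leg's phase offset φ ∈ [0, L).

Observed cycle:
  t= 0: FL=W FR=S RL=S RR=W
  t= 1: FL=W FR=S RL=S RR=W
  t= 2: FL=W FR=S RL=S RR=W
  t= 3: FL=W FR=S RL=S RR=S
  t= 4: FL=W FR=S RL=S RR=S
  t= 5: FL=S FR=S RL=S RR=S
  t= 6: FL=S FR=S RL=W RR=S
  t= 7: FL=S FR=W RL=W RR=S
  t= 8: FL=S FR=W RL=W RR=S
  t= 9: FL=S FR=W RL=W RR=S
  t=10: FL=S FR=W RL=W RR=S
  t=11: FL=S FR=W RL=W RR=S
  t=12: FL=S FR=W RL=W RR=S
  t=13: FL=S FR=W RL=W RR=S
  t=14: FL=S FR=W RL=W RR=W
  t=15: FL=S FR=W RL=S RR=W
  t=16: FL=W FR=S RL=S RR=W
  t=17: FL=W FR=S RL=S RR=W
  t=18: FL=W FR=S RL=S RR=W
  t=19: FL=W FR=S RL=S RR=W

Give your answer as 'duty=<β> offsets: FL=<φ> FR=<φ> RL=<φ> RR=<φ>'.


duty=11 offsets: FL=15 FR=4 RL=5 RR=17

duty β = stance ticks per leg = 11
FL: stance ticks = 11; W→S at t=5 → φ=15
FR: stance ticks = 11; W→S at t=16 → φ=4
RL: stance ticks = 11; W→S at t=15 → φ=5
RR: stance ticks = 11; W→S at t=3 → φ=17


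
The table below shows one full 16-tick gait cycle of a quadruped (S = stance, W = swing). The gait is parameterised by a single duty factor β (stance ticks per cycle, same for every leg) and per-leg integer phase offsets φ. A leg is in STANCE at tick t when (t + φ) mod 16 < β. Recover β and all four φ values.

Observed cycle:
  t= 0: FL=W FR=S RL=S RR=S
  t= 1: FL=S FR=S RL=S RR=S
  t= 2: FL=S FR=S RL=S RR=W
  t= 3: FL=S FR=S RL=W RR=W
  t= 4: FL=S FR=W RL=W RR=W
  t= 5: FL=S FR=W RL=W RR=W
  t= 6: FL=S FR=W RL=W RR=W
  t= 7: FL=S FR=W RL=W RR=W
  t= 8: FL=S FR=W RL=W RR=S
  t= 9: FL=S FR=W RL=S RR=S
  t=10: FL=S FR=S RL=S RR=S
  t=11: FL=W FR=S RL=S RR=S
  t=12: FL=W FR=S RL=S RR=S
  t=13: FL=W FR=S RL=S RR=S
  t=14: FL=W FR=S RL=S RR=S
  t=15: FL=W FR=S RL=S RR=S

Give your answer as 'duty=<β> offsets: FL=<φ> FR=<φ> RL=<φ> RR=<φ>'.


duty=10 offsets: FL=15 FR=6 RL=7 RR=8

duty β = stance ticks per leg = 10
FL: stance ticks = 10; W→S at t=1 → φ=15
FR: stance ticks = 10; W→S at t=10 → φ=6
RL: stance ticks = 10; W→S at t=9 → φ=7
RR: stance ticks = 10; W→S at t=8 → φ=8


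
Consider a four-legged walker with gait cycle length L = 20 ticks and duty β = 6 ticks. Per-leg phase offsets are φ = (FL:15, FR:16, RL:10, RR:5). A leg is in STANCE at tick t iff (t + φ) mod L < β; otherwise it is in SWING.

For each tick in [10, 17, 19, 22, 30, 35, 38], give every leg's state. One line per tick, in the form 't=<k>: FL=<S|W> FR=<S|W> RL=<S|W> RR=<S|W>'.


t=10: FL=S FR=W RL=S RR=W
t=17: FL=W FR=W RL=W RR=S
t=19: FL=W FR=W RL=W RR=S
t=22: FL=W FR=W RL=W RR=W
t=30: FL=S FR=W RL=S RR=W
t=35: FL=W FR=W RL=S RR=S
t=38: FL=W FR=W RL=W RR=S

t=10: phase=(5,6,0,15) vs β=6 → FL=S FR=W RL=S RR=W
t=17: phase=(12,13,7,2) vs β=6 → FL=W FR=W RL=W RR=S
t=19: phase=(14,15,9,4) vs β=6 → FL=W FR=W RL=W RR=S
t=22: phase=(17,18,12,7) vs β=6 → FL=W FR=W RL=W RR=W
t=30: phase=(5,6,0,15) vs β=6 → FL=S FR=W RL=S RR=W
t=35: phase=(10,11,5,0) vs β=6 → FL=W FR=W RL=S RR=S
t=38: phase=(13,14,8,3) vs β=6 → FL=W FR=W RL=W RR=S


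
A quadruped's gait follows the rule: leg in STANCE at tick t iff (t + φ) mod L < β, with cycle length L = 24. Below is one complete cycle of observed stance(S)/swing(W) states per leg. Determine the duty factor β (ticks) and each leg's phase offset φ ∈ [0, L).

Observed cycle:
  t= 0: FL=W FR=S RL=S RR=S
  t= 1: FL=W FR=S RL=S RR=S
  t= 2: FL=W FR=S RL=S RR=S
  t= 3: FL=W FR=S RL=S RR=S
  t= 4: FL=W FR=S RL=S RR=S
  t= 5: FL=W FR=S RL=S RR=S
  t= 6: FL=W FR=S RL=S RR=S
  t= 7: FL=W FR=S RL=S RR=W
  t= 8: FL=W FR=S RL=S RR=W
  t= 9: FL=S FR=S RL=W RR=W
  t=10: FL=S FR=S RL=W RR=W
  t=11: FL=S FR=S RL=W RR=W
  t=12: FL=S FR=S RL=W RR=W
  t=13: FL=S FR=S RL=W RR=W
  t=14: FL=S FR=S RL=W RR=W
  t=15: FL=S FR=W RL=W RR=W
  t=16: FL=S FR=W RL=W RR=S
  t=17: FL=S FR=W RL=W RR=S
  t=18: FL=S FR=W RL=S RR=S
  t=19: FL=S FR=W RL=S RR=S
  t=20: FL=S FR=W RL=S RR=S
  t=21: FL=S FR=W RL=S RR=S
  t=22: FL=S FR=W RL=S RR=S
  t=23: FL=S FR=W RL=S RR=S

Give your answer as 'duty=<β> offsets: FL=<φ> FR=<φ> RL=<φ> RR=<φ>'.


duty β = stance ticks per leg = 15
FL: stance ticks = 15; W→S at t=9 → φ=15
FR: stance ticks = 15; W→S at t=0 → φ=0
RL: stance ticks = 15; W→S at t=18 → φ=6
RR: stance ticks = 15; W→S at t=16 → φ=8

duty=15 offsets: FL=15 FR=0 RL=6 RR=8


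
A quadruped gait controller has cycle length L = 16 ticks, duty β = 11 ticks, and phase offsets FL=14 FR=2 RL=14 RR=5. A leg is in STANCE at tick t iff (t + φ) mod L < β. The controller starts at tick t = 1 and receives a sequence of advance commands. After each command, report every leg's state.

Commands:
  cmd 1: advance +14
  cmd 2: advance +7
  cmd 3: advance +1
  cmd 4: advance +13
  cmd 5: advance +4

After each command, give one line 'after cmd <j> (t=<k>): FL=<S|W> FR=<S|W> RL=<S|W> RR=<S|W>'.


after cmd 1 (t=15): FL=W FR=S RL=W RR=S
after cmd 2 (t=22): FL=S FR=S RL=S RR=W
after cmd 3 (t=23): FL=S FR=S RL=S RR=W
after cmd 4 (t=36): FL=S FR=S RL=S RR=S
after cmd 5 (t=40): FL=S FR=S RL=S RR=W

start t=1: FL=W FR=S RL=W RR=S
cmd 1: advance +14 → t=15, phase=(13,1,13,4) → FL=W FR=S RL=W RR=S
cmd 2: advance +7 → t=22, phase=(4,8,4,11) → FL=S FR=S RL=S RR=W
cmd 3: advance +1 → t=23, phase=(5,9,5,12) → FL=S FR=S RL=S RR=W
cmd 4: advance +13 → t=36, phase=(2,6,2,9) → FL=S FR=S RL=S RR=S
cmd 5: advance +4 → t=40, phase=(6,10,6,13) → FL=S FR=S RL=S RR=W


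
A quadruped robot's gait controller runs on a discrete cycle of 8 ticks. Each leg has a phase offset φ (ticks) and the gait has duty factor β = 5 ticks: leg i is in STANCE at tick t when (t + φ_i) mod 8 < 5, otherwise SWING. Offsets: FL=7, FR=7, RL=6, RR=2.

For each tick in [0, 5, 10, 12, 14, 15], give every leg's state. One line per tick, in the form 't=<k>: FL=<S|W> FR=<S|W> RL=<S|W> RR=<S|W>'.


t=0: FL=W FR=W RL=W RR=S
t=5: FL=S FR=S RL=S RR=W
t=10: FL=S FR=S RL=S RR=S
t=12: FL=S FR=S RL=S RR=W
t=14: FL=W FR=W RL=S RR=S
t=15: FL=W FR=W RL=W RR=S

t=0: phase=(7,7,6,2) vs β=5 → FL=W FR=W RL=W RR=S
t=5: phase=(4,4,3,7) vs β=5 → FL=S FR=S RL=S RR=W
t=10: phase=(1,1,0,4) vs β=5 → FL=S FR=S RL=S RR=S
t=12: phase=(3,3,2,6) vs β=5 → FL=S FR=S RL=S RR=W
t=14: phase=(5,5,4,0) vs β=5 → FL=W FR=W RL=S RR=S
t=15: phase=(6,6,5,1) vs β=5 → FL=W FR=W RL=W RR=S


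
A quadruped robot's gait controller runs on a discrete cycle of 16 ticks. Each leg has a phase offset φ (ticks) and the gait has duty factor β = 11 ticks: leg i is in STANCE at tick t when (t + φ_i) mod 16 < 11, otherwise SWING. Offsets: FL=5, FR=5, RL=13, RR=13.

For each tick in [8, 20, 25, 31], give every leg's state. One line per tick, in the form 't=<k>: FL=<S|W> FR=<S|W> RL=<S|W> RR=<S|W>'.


t=8: FL=W FR=W RL=S RR=S
t=20: FL=S FR=S RL=S RR=S
t=25: FL=W FR=W RL=S RR=S
t=31: FL=S FR=S RL=W RR=W

t=8: phase=(13,13,5,5) vs β=11 → FL=W FR=W RL=S RR=S
t=20: phase=(9,9,1,1) vs β=11 → FL=S FR=S RL=S RR=S
t=25: phase=(14,14,6,6) vs β=11 → FL=W FR=W RL=S RR=S
t=31: phase=(4,4,12,12) vs β=11 → FL=S FR=S RL=W RR=W


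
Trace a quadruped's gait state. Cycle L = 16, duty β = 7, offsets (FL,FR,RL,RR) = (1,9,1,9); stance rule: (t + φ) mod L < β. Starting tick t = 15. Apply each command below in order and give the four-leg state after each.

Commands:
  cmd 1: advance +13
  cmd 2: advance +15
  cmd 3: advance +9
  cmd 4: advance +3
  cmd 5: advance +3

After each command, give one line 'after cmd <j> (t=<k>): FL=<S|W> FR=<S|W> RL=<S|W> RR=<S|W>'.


after cmd 1 (t=28): FL=W FR=S RL=W RR=S
after cmd 2 (t=43): FL=W FR=S RL=W RR=S
after cmd 3 (t=52): FL=S FR=W RL=S RR=W
after cmd 4 (t=55): FL=W FR=S RL=W RR=S
after cmd 5 (t=58): FL=W FR=S RL=W RR=S

start t=15: FL=S FR=W RL=S RR=W
cmd 1: advance +13 → t=28, phase=(13,5,13,5) → FL=W FR=S RL=W RR=S
cmd 2: advance +15 → t=43, phase=(12,4,12,4) → FL=W FR=S RL=W RR=S
cmd 3: advance +9 → t=52, phase=(5,13,5,13) → FL=S FR=W RL=S RR=W
cmd 4: advance +3 → t=55, phase=(8,0,8,0) → FL=W FR=S RL=W RR=S
cmd 5: advance +3 → t=58, phase=(11,3,11,3) → FL=W FR=S RL=W RR=S


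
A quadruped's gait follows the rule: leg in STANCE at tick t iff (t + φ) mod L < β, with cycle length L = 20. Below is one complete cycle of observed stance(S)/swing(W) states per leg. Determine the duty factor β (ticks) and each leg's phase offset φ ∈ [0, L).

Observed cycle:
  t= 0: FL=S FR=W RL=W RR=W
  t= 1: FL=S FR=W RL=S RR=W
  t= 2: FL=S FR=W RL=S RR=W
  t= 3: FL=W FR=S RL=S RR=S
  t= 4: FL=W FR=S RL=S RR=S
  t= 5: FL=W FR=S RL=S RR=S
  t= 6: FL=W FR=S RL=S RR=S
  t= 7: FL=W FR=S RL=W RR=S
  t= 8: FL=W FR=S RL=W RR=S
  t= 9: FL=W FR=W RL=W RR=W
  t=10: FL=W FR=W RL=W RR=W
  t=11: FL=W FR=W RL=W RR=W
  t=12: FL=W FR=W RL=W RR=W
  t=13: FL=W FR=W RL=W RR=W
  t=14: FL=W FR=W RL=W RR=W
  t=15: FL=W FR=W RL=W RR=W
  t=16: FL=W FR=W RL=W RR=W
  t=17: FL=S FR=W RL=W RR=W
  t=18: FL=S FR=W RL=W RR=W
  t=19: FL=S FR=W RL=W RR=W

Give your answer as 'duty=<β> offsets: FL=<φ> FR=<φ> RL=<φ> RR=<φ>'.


duty β = stance ticks per leg = 6
FL: stance ticks = 6; W→S at t=17 → φ=3
FR: stance ticks = 6; W→S at t=3 → φ=17
RL: stance ticks = 6; W→S at t=1 → φ=19
RR: stance ticks = 6; W→S at t=3 → φ=17

duty=6 offsets: FL=3 FR=17 RL=19 RR=17


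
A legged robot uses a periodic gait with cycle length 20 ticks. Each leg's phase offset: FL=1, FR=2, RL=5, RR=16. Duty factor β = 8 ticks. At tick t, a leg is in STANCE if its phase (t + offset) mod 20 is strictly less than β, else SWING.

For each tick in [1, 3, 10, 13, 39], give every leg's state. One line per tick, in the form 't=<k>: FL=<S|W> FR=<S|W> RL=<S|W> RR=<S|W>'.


t=1: phase=(2,3,6,17) vs β=8 → FL=S FR=S RL=S RR=W
t=3: phase=(4,5,8,19) vs β=8 → FL=S FR=S RL=W RR=W
t=10: phase=(11,12,15,6) vs β=8 → FL=W FR=W RL=W RR=S
t=13: phase=(14,15,18,9) vs β=8 → FL=W FR=W RL=W RR=W
t=39: phase=(0,1,4,15) vs β=8 → FL=S FR=S RL=S RR=W

t=1: FL=S FR=S RL=S RR=W
t=3: FL=S FR=S RL=W RR=W
t=10: FL=W FR=W RL=W RR=S
t=13: FL=W FR=W RL=W RR=W
t=39: FL=S FR=S RL=S RR=W


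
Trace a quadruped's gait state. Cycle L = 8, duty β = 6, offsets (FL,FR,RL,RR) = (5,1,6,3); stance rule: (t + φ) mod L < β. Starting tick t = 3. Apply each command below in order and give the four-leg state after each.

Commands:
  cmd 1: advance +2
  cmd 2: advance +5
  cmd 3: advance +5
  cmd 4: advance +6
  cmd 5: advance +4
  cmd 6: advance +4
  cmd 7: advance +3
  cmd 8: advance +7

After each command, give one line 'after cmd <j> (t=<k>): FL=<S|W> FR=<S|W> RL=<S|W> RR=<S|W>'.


start t=3: FL=S FR=S RL=S RR=W
cmd 1: advance +2 → t=5, phase=(2,6,3,0) → FL=S FR=W RL=S RR=S
cmd 2: advance +5 → t=10, phase=(7,3,0,5) → FL=W FR=S RL=S RR=S
cmd 3: advance +5 → t=15, phase=(4,0,5,2) → FL=S FR=S RL=S RR=S
cmd 4: advance +6 → t=21, phase=(2,6,3,0) → FL=S FR=W RL=S RR=S
cmd 5: advance +4 → t=25, phase=(6,2,7,4) → FL=W FR=S RL=W RR=S
cmd 6: advance +4 → t=29, phase=(2,6,3,0) → FL=S FR=W RL=S RR=S
cmd 7: advance +3 → t=32, phase=(5,1,6,3) → FL=S FR=S RL=W RR=S
cmd 8: advance +7 → t=39, phase=(4,0,5,2) → FL=S FR=S RL=S RR=S

after cmd 1 (t=5): FL=S FR=W RL=S RR=S
after cmd 2 (t=10): FL=W FR=S RL=S RR=S
after cmd 3 (t=15): FL=S FR=S RL=S RR=S
after cmd 4 (t=21): FL=S FR=W RL=S RR=S
after cmd 5 (t=25): FL=W FR=S RL=W RR=S
after cmd 6 (t=29): FL=S FR=W RL=S RR=S
after cmd 7 (t=32): FL=S FR=S RL=W RR=S
after cmd 8 (t=39): FL=S FR=S RL=S RR=S


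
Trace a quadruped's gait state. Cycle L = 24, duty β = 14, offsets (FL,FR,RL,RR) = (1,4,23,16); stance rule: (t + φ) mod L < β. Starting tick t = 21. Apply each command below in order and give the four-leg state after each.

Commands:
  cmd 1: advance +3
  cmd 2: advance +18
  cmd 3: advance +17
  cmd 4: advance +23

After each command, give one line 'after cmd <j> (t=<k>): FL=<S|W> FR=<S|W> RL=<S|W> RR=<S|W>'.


after cmd 1 (t=24): FL=S FR=S RL=W RR=W
after cmd 2 (t=42): FL=W FR=W RL=W RR=S
after cmd 3 (t=59): FL=S FR=W RL=S RR=S
after cmd 4 (t=82): FL=S FR=W RL=S RR=S

start t=21: FL=W FR=S RL=W RR=S
cmd 1: advance +3 → t=24, phase=(1,4,23,16) → FL=S FR=S RL=W RR=W
cmd 2: advance +18 → t=42, phase=(19,22,17,10) → FL=W FR=W RL=W RR=S
cmd 3: advance +17 → t=59, phase=(12,15,10,3) → FL=S FR=W RL=S RR=S
cmd 4: advance +23 → t=82, phase=(11,14,9,2) → FL=S FR=W RL=S RR=S


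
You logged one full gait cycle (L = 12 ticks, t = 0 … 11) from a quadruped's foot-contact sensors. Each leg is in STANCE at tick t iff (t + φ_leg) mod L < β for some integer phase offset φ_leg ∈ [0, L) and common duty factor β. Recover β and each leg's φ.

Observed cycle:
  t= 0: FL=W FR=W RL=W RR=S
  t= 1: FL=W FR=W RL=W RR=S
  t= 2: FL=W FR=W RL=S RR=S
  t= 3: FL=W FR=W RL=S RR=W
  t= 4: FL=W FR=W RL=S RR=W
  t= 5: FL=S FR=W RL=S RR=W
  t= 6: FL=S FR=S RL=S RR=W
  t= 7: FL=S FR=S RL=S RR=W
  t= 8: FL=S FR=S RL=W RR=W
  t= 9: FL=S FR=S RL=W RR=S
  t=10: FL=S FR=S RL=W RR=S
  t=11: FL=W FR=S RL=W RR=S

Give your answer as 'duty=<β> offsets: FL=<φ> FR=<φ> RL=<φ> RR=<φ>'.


duty=6 offsets: FL=7 FR=6 RL=10 RR=3

duty β = stance ticks per leg = 6
FL: stance ticks = 6; W→S at t=5 → φ=7
FR: stance ticks = 6; W→S at t=6 → φ=6
RL: stance ticks = 6; W→S at t=2 → φ=10
RR: stance ticks = 6; W→S at t=9 → φ=3


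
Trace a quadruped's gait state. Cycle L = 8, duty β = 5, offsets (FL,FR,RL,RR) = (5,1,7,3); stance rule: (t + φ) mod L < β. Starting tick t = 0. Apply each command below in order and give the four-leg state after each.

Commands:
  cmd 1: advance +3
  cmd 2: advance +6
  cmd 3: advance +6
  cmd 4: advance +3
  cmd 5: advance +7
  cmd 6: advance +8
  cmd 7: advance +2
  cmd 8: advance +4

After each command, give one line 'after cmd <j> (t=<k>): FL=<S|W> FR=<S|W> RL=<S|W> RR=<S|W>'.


after cmd 1 (t=3): FL=S FR=S RL=S RR=W
after cmd 2 (t=9): FL=W FR=S RL=S RR=S
after cmd 3 (t=15): FL=S FR=S RL=W RR=S
after cmd 4 (t=18): FL=W FR=S RL=S RR=W
after cmd 5 (t=25): FL=W FR=S RL=S RR=S
after cmd 6 (t=33): FL=W FR=S RL=S RR=S
after cmd 7 (t=35): FL=S FR=S RL=S RR=W
after cmd 8 (t=39): FL=S FR=S RL=W RR=S

start t=0: FL=W FR=S RL=W RR=S
cmd 1: advance +3 → t=3, phase=(0,4,2,6) → FL=S FR=S RL=S RR=W
cmd 2: advance +6 → t=9, phase=(6,2,0,4) → FL=W FR=S RL=S RR=S
cmd 3: advance +6 → t=15, phase=(4,0,6,2) → FL=S FR=S RL=W RR=S
cmd 4: advance +3 → t=18, phase=(7,3,1,5) → FL=W FR=S RL=S RR=W
cmd 5: advance +7 → t=25, phase=(6,2,0,4) → FL=W FR=S RL=S RR=S
cmd 6: advance +8 → t=33, phase=(6,2,0,4) → FL=W FR=S RL=S RR=S
cmd 7: advance +2 → t=35, phase=(0,4,2,6) → FL=S FR=S RL=S RR=W
cmd 8: advance +4 → t=39, phase=(4,0,6,2) → FL=S FR=S RL=W RR=S


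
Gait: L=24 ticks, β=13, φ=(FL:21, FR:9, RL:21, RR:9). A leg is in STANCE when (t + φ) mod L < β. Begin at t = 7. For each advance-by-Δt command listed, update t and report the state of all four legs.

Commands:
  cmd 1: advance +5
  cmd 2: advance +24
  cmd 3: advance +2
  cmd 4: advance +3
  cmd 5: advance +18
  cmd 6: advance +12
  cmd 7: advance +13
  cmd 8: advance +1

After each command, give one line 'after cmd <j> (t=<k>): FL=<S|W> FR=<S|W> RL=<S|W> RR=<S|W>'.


start t=7: FL=S FR=W RL=S RR=W
cmd 1: advance +5 → t=12, phase=(9,21,9,21) → FL=S FR=W RL=S RR=W
cmd 2: advance +24 → t=36, phase=(9,21,9,21) → FL=S FR=W RL=S RR=W
cmd 3: advance +2 → t=38, phase=(11,23,11,23) → FL=S FR=W RL=S RR=W
cmd 4: advance +3 → t=41, phase=(14,2,14,2) → FL=W FR=S RL=W RR=S
cmd 5: advance +18 → t=59, phase=(8,20,8,20) → FL=S FR=W RL=S RR=W
cmd 6: advance +12 → t=71, phase=(20,8,20,8) → FL=W FR=S RL=W RR=S
cmd 7: advance +13 → t=84, phase=(9,21,9,21) → FL=S FR=W RL=S RR=W
cmd 8: advance +1 → t=85, phase=(10,22,10,22) → FL=S FR=W RL=S RR=W

after cmd 1 (t=12): FL=S FR=W RL=S RR=W
after cmd 2 (t=36): FL=S FR=W RL=S RR=W
after cmd 3 (t=38): FL=S FR=W RL=S RR=W
after cmd 4 (t=41): FL=W FR=S RL=W RR=S
after cmd 5 (t=59): FL=S FR=W RL=S RR=W
after cmd 6 (t=71): FL=W FR=S RL=W RR=S
after cmd 7 (t=84): FL=S FR=W RL=S RR=W
after cmd 8 (t=85): FL=S FR=W RL=S RR=W


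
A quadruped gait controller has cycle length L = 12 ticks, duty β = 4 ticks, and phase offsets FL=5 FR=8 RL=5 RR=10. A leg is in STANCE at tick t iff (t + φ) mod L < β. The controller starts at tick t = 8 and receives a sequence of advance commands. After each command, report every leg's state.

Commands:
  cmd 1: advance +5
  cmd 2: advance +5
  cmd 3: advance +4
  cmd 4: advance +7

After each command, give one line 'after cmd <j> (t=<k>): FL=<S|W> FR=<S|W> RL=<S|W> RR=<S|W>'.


start t=8: FL=S FR=W RL=S RR=W
cmd 1: advance +5 → t=13, phase=(6,9,6,11) → FL=W FR=W RL=W RR=W
cmd 2: advance +5 → t=18, phase=(11,2,11,4) → FL=W FR=S RL=W RR=W
cmd 3: advance +4 → t=22, phase=(3,6,3,8) → FL=S FR=W RL=S RR=W
cmd 4: advance +7 → t=29, phase=(10,1,10,3) → FL=W FR=S RL=W RR=S

after cmd 1 (t=13): FL=W FR=W RL=W RR=W
after cmd 2 (t=18): FL=W FR=S RL=W RR=W
after cmd 3 (t=22): FL=S FR=W RL=S RR=W
after cmd 4 (t=29): FL=W FR=S RL=W RR=S


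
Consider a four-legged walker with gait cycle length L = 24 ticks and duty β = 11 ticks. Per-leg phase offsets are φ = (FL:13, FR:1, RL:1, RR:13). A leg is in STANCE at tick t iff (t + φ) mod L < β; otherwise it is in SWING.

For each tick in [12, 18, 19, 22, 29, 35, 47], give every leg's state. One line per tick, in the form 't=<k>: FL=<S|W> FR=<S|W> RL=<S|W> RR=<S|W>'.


t=12: phase=(1,13,13,1) vs β=11 → FL=S FR=W RL=W RR=S
t=18: phase=(7,19,19,7) vs β=11 → FL=S FR=W RL=W RR=S
t=19: phase=(8,20,20,8) vs β=11 → FL=S FR=W RL=W RR=S
t=22: phase=(11,23,23,11) vs β=11 → FL=W FR=W RL=W RR=W
t=29: phase=(18,6,6,18) vs β=11 → FL=W FR=S RL=S RR=W
t=35: phase=(0,12,12,0) vs β=11 → FL=S FR=W RL=W RR=S
t=47: phase=(12,0,0,12) vs β=11 → FL=W FR=S RL=S RR=W

t=12: FL=S FR=W RL=W RR=S
t=18: FL=S FR=W RL=W RR=S
t=19: FL=S FR=W RL=W RR=S
t=22: FL=W FR=W RL=W RR=W
t=29: FL=W FR=S RL=S RR=W
t=35: FL=S FR=W RL=W RR=S
t=47: FL=W FR=S RL=S RR=W


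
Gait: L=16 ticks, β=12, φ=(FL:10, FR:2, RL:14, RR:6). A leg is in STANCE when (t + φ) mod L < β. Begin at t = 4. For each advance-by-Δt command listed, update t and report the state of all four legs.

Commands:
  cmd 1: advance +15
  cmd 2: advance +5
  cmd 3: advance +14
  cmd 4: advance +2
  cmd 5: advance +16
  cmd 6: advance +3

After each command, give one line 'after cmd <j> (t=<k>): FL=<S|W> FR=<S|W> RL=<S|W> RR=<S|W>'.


start t=4: FL=W FR=S RL=S RR=S
cmd 1: advance +15 → t=19, phase=(13,5,1,9) → FL=W FR=S RL=S RR=S
cmd 2: advance +5 → t=24, phase=(2,10,6,14) → FL=S FR=S RL=S RR=W
cmd 3: advance +14 → t=38, phase=(0,8,4,12) → FL=S FR=S RL=S RR=W
cmd 4: advance +2 → t=40, phase=(2,10,6,14) → FL=S FR=S RL=S RR=W
cmd 5: advance +16 → t=56, phase=(2,10,6,14) → FL=S FR=S RL=S RR=W
cmd 6: advance +3 → t=59, phase=(5,13,9,1) → FL=S FR=W RL=S RR=S

after cmd 1 (t=19): FL=W FR=S RL=S RR=S
after cmd 2 (t=24): FL=S FR=S RL=S RR=W
after cmd 3 (t=38): FL=S FR=S RL=S RR=W
after cmd 4 (t=40): FL=S FR=S RL=S RR=W
after cmd 5 (t=56): FL=S FR=S RL=S RR=W
after cmd 6 (t=59): FL=S FR=W RL=S RR=S


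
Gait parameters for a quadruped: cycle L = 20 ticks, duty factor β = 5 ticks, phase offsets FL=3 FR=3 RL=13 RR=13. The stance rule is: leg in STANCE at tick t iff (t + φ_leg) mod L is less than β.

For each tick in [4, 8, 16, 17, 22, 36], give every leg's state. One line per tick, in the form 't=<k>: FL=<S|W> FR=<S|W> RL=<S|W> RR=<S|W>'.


t=4: FL=W FR=W RL=W RR=W
t=8: FL=W FR=W RL=S RR=S
t=16: FL=W FR=W RL=W RR=W
t=17: FL=S FR=S RL=W RR=W
t=22: FL=W FR=W RL=W RR=W
t=36: FL=W FR=W RL=W RR=W

t=4: phase=(7,7,17,17) vs β=5 → FL=W FR=W RL=W RR=W
t=8: phase=(11,11,1,1) vs β=5 → FL=W FR=W RL=S RR=S
t=16: phase=(19,19,9,9) vs β=5 → FL=W FR=W RL=W RR=W
t=17: phase=(0,0,10,10) vs β=5 → FL=S FR=S RL=W RR=W
t=22: phase=(5,5,15,15) vs β=5 → FL=W FR=W RL=W RR=W
t=36: phase=(19,19,9,9) vs β=5 → FL=W FR=W RL=W RR=W


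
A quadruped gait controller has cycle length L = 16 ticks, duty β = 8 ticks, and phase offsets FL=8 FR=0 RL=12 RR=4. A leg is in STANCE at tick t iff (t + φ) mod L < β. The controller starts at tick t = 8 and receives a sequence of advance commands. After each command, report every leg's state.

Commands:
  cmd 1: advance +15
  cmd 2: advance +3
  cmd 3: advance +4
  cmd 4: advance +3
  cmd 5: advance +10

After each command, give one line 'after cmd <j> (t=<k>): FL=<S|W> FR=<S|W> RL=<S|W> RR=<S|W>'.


after cmd 1 (t=23): FL=W FR=S RL=S RR=W
after cmd 2 (t=26): FL=S FR=W RL=S RR=W
after cmd 3 (t=30): FL=S FR=W RL=W RR=S
after cmd 4 (t=33): FL=W FR=S RL=W RR=S
after cmd 5 (t=43): FL=S FR=W RL=S RR=W

start t=8: FL=S FR=W RL=S RR=W
cmd 1: advance +15 → t=23, phase=(15,7,3,11) → FL=W FR=S RL=S RR=W
cmd 2: advance +3 → t=26, phase=(2,10,6,14) → FL=S FR=W RL=S RR=W
cmd 3: advance +4 → t=30, phase=(6,14,10,2) → FL=S FR=W RL=W RR=S
cmd 4: advance +3 → t=33, phase=(9,1,13,5) → FL=W FR=S RL=W RR=S
cmd 5: advance +10 → t=43, phase=(3,11,7,15) → FL=S FR=W RL=S RR=W


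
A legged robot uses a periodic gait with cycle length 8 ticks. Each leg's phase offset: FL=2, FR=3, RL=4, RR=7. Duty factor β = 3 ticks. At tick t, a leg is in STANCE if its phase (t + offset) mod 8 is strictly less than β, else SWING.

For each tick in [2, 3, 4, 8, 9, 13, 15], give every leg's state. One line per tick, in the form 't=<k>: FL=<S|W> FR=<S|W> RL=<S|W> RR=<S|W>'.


t=2: FL=W FR=W RL=W RR=S
t=3: FL=W FR=W RL=W RR=S
t=4: FL=W FR=W RL=S RR=W
t=8: FL=S FR=W RL=W RR=W
t=9: FL=W FR=W RL=W RR=S
t=13: FL=W FR=S RL=S RR=W
t=15: FL=S FR=S RL=W RR=W

t=2: phase=(4,5,6,1) vs β=3 → FL=W FR=W RL=W RR=S
t=3: phase=(5,6,7,2) vs β=3 → FL=W FR=W RL=W RR=S
t=4: phase=(6,7,0,3) vs β=3 → FL=W FR=W RL=S RR=W
t=8: phase=(2,3,4,7) vs β=3 → FL=S FR=W RL=W RR=W
t=9: phase=(3,4,5,0) vs β=3 → FL=W FR=W RL=W RR=S
t=13: phase=(7,0,1,4) vs β=3 → FL=W FR=S RL=S RR=W
t=15: phase=(1,2,3,6) vs β=3 → FL=S FR=S RL=W RR=W
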